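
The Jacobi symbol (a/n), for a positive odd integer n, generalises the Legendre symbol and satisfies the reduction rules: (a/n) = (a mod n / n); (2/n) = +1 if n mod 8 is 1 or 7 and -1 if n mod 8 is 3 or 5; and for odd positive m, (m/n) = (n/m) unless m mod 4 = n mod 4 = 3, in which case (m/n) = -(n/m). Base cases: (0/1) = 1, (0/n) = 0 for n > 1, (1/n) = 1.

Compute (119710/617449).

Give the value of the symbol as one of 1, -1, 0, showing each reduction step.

factor out 2^1: 119710 = 2^1·59855; with 617449 mod 8 = 1, (2/617449) = +1; sign now +1; continue with (59855/617449)
flip (59855/617449) -> (617449/59855): both odd, 59855 mod 4 = 3, 617449 mod 4 = 1, so the flip contributes +1; sign now +1
(617449/59855): 617449 mod 59855 = 18899, so (617449/59855) = (18899/59855)
flip (18899/59855) -> (59855/18899): both odd, 18899 mod 4 = 3, 59855 mod 4 = 3, so the flip contributes -1; sign now -1
(59855/18899): 59855 mod 18899 = 3158, so (59855/18899) = (3158/18899)
factor out 2^1: 3158 = 2^1·1579; with 18899 mod 8 = 3, (2/18899) = -1; sign now +1; continue with (1579/18899)
flip (1579/18899) -> (18899/1579): both odd, 1579 mod 4 = 3, 18899 mod 4 = 3, so the flip contributes -1; sign now -1
(18899/1579): 18899 mod 1579 = 1530, so (18899/1579) = (1530/1579)
factor out 2^1: 1530 = 2^1·765; with 1579 mod 8 = 3, (2/1579) = -1; sign now +1; continue with (765/1579)
flip (765/1579) -> (1579/765): both odd, 765 mod 4 = 1, 1579 mod 4 = 3, so the flip contributes +1; sign now +1
(1579/765): 1579 mod 765 = 49, so (1579/765) = (49/765)
flip (49/765) -> (765/49): both odd, 49 mod 4 = 1, 765 mod 4 = 1, so the flip contributes +1; sign now +1
(765/49): 765 mod 49 = 30, so (765/49) = (30/49)
factor out 2^1: 30 = 2^1·15; with 49 mod 8 = 1, (2/49) = +1; sign now +1; continue with (15/49)
flip (15/49) -> (49/15): both odd, 15 mod 4 = 3, 49 mod 4 = 1, so the flip contributes +1; sign now +1
(49/15): 49 mod 15 = 4, so (49/15) = (4/15)
factor out 2^2: 4 = 2^2·1; with 15 mod 8 = 7, (2/15) = +1; sign now +1; continue with (1/15)
reached (1/15) = 1, so the symbol is +1

1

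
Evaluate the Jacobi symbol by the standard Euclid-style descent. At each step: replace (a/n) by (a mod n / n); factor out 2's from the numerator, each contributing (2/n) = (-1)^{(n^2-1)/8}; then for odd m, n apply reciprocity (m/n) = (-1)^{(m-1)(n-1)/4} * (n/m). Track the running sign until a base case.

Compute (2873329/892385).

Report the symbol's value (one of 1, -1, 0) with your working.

-1

(2873329/892385) = (196174/892385)   [reduce mod 892385]
196174 = 2^1·98087; (2/892385) = +1 since 892385 mod 8 = 1, so (196174/892385) = (+1)^1·(98087/892385); sign now +1
reciprocity: (98087/892385) = +1·(892385/98087) since 98087 mod 4 = 3, 892385 mod 4 = 1; sign now +1
(892385/98087) = (9602/98087)   [reduce mod 98087]
9602 = 2^1·4801; (2/98087) = +1 since 98087 mod 8 = 7, so (9602/98087) = (+1)^1·(4801/98087); sign now +1
reciprocity: (4801/98087) = +1·(98087/4801) since 4801 mod 4 = 1, 98087 mod 4 = 3; sign now +1
(98087/4801) = (2067/4801)   [reduce mod 4801]
reciprocity: (2067/4801) = +1·(4801/2067) since 2067 mod 4 = 3, 4801 mod 4 = 1; sign now +1
(4801/2067) = (667/2067)   [reduce mod 2067]
reciprocity: (667/2067) = -1·(2067/667) since 667 mod 4 = 3, 2067 mod 4 = 3; sign now -1
(2067/667) = (66/667)   [reduce mod 667]
66 = 2^1·33; (2/667) = -1 since 667 mod 8 = 3, so (66/667) = (-1)^1·(33/667); sign now +1
reciprocity: (33/667) = +1·(667/33) since 33 mod 4 = 1, 667 mod 4 = 3; sign now +1
(667/33) = (7/33)   [reduce mod 33]
reciprocity: (7/33) = +1·(33/7) since 7 mod 4 = 3, 33 mod 4 = 1; sign now +1
(33/7) = (5/7)   [reduce mod 7]
reciprocity: (5/7) = +1·(7/5) since 5 mod 4 = 1, 7 mod 4 = 3; sign now +1
(7/5) = (2/5)   [reduce mod 5]
2 = 2^1·1; (2/5) = -1 since 5 mod 8 = 5, so (2/5) = (-1)^1·(1/5); sign now -1
(1/5) = 1; final value = sign = -1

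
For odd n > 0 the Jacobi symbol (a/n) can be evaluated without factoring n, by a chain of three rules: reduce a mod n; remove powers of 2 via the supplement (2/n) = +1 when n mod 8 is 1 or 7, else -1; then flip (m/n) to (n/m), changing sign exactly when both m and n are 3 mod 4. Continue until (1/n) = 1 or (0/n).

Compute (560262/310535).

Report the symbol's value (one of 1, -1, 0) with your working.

-1

(560262/310535): 560262 mod 310535 = 249727, so (560262/310535) = (249727/310535)
flip (249727/310535) -> (310535/249727): both odd, 249727 mod 4 = 3, 310535 mod 4 = 3, so the flip contributes -1; sign now -1
(310535/249727): 310535 mod 249727 = 60808, so (310535/249727) = (60808/249727)
factor out 2^3: 60808 = 2^3·7601; with 249727 mod 8 = 7, (2/249727) = +1; sign now -1; continue with (7601/249727)
flip (7601/249727) -> (249727/7601): both odd, 7601 mod 4 = 1, 249727 mod 4 = 3, so the flip contributes +1; sign now -1
(249727/7601): 249727 mod 7601 = 6495, so (249727/7601) = (6495/7601)
flip (6495/7601) -> (7601/6495): both odd, 6495 mod 4 = 3, 7601 mod 4 = 1, so the flip contributes +1; sign now -1
(7601/6495): 7601 mod 6495 = 1106, so (7601/6495) = (1106/6495)
factor out 2^1: 1106 = 2^1·553; with 6495 mod 8 = 7, (2/6495) = +1; sign now -1; continue with (553/6495)
flip (553/6495) -> (6495/553): both odd, 553 mod 4 = 1, 6495 mod 4 = 3, so the flip contributes +1; sign now -1
(6495/553): 6495 mod 553 = 412, so (6495/553) = (412/553)
factor out 2^2: 412 = 2^2·103; with 553 mod 8 = 1, (2/553) = +1; sign now -1; continue with (103/553)
flip (103/553) -> (553/103): both odd, 103 mod 4 = 3, 553 mod 4 = 1, so the flip contributes +1; sign now -1
(553/103): 553 mod 103 = 38, so (553/103) = (38/103)
factor out 2^1: 38 = 2^1·19; with 103 mod 8 = 7, (2/103) = +1; sign now -1; continue with (19/103)
flip (19/103) -> (103/19): both odd, 19 mod 4 = 3, 103 mod 4 = 3, so the flip contributes -1; sign now +1
(103/19): 103 mod 19 = 8, so (103/19) = (8/19)
factor out 2^3: 8 = 2^3·1; with 19 mod 8 = 3, (2/19) = -1; sign now -1; continue with (1/19)
reached (1/19) = 1, so the symbol is -1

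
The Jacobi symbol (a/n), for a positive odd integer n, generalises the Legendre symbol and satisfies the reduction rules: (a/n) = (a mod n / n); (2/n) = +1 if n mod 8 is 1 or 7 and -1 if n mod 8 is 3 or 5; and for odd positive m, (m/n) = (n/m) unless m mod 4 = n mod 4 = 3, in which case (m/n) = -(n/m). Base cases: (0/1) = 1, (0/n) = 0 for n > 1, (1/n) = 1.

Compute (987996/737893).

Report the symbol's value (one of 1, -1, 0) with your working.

1

(987996/737893): 987996 mod 737893 = 250103, so (987996/737893) = (250103/737893)
flip (250103/737893) -> (737893/250103): both odd, 250103 mod 4 = 3, 737893 mod 4 = 1, so the flip contributes +1; sign now +1
(737893/250103): 737893 mod 250103 = 237687, so (737893/250103) = (237687/250103)
flip (237687/250103) -> (250103/237687): both odd, 237687 mod 4 = 3, 250103 mod 4 = 3, so the flip contributes -1; sign now -1
(250103/237687): 250103 mod 237687 = 12416, so (250103/237687) = (12416/237687)
factor out 2^7: 12416 = 2^7·97; with 237687 mod 8 = 7, (2/237687) = +1; sign now -1; continue with (97/237687)
flip (97/237687) -> (237687/97): both odd, 97 mod 4 = 1, 237687 mod 4 = 3, so the flip contributes +1; sign now -1
(237687/97): 237687 mod 97 = 37, so (237687/97) = (37/97)
flip (37/97) -> (97/37): both odd, 37 mod 4 = 1, 97 mod 4 = 1, so the flip contributes +1; sign now -1
(97/37): 97 mod 37 = 23, so (97/37) = (23/37)
flip (23/37) -> (37/23): both odd, 23 mod 4 = 3, 37 mod 4 = 1, so the flip contributes +1; sign now -1
(37/23): 37 mod 23 = 14, so (37/23) = (14/23)
factor out 2^1: 14 = 2^1·7; with 23 mod 8 = 7, (2/23) = +1; sign now -1; continue with (7/23)
flip (7/23) -> (23/7): both odd, 7 mod 4 = 3, 23 mod 4 = 3, so the flip contributes -1; sign now +1
(23/7): 23 mod 7 = 2, so (23/7) = (2/7)
factor out 2^1: 2 = 2^1·1; with 7 mod 8 = 7, (2/7) = +1; sign now +1; continue with (1/7)
reached (1/7) = 1, so the symbol is +1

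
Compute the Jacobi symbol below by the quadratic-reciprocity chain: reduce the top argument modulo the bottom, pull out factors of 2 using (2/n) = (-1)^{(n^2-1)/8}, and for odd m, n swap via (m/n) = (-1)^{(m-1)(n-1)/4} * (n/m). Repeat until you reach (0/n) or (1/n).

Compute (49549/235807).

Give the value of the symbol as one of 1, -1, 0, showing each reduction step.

reciprocity: (49549/235807) = +1·(235807/49549) since 49549 mod 4 = 1, 235807 mod 4 = 3; sign now +1
(235807/49549) = (37611/49549)   [reduce mod 49549]
reciprocity: (37611/49549) = +1·(49549/37611) since 37611 mod 4 = 3, 49549 mod 4 = 1; sign now +1
(49549/37611) = (11938/37611)   [reduce mod 37611]
11938 = 2^1·5969; (2/37611) = -1 since 37611 mod 8 = 3, so (11938/37611) = (-1)^1·(5969/37611); sign now -1
reciprocity: (5969/37611) = +1·(37611/5969) since 5969 mod 4 = 1, 37611 mod 4 = 3; sign now -1
(37611/5969) = (1797/5969)   [reduce mod 5969]
reciprocity: (1797/5969) = +1·(5969/1797) since 1797 mod 4 = 1, 5969 mod 4 = 1; sign now -1
(5969/1797) = (578/1797)   [reduce mod 1797]
578 = 2^1·289; (2/1797) = -1 since 1797 mod 8 = 5, so (578/1797) = (-1)^1·(289/1797); sign now +1
reciprocity: (289/1797) = +1·(1797/289) since 289 mod 4 = 1, 1797 mod 4 = 1; sign now +1
(1797/289) = (63/289)   [reduce mod 289]
reciprocity: (63/289) = +1·(289/63) since 63 mod 4 = 3, 289 mod 4 = 1; sign now +1
(289/63) = (37/63)   [reduce mod 63]
reciprocity: (37/63) = +1·(63/37) since 37 mod 4 = 1, 63 mod 4 = 3; sign now +1
(63/37) = (26/37)   [reduce mod 37]
26 = 2^1·13; (2/37) = -1 since 37 mod 8 = 5, so (26/37) = (-1)^1·(13/37); sign now -1
reciprocity: (13/37) = +1·(37/13) since 13 mod 4 = 1, 37 mod 4 = 1; sign now -1
(37/13) = (11/13)   [reduce mod 13]
reciprocity: (11/13) = +1·(13/11) since 11 mod 4 = 3, 13 mod 4 = 1; sign now -1
(13/11) = (2/11)   [reduce mod 11]
2 = 2^1·1; (2/11) = -1 since 11 mod 8 = 3, so (2/11) = (-1)^1·(1/11); sign now +1
(1/11) = 1; final value = sign = +1

1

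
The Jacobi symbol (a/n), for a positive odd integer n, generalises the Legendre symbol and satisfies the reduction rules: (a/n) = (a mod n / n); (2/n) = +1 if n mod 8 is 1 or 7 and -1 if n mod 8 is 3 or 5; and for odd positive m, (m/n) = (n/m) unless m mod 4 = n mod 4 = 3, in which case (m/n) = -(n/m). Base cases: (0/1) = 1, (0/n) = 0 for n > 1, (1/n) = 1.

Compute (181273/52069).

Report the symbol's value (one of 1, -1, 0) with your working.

(181273/52069): 181273 mod 52069 = 25066, so (181273/52069) = (25066/52069)
factor out 2^1: 25066 = 2^1·12533; with 52069 mod 8 = 5, (2/52069) = -1; sign now -1; continue with (12533/52069)
flip (12533/52069) -> (52069/12533): both odd, 12533 mod 4 = 1, 52069 mod 4 = 1, so the flip contributes +1; sign now -1
(52069/12533): 52069 mod 12533 = 1937, so (52069/12533) = (1937/12533)
flip (1937/12533) -> (12533/1937): both odd, 1937 mod 4 = 1, 12533 mod 4 = 1, so the flip contributes +1; sign now -1
(12533/1937): 12533 mod 1937 = 911, so (12533/1937) = (911/1937)
flip (911/1937) -> (1937/911): both odd, 911 mod 4 = 3, 1937 mod 4 = 1, so the flip contributes +1; sign now -1
(1937/911): 1937 mod 911 = 115, so (1937/911) = (115/911)
flip (115/911) -> (911/115): both odd, 115 mod 4 = 3, 911 mod 4 = 3, so the flip contributes -1; sign now +1
(911/115): 911 mod 115 = 106, so (911/115) = (106/115)
factor out 2^1: 106 = 2^1·53; with 115 mod 8 = 3, (2/115) = -1; sign now -1; continue with (53/115)
flip (53/115) -> (115/53): both odd, 53 mod 4 = 1, 115 mod 4 = 3, so the flip contributes +1; sign now -1
(115/53): 115 mod 53 = 9, so (115/53) = (9/53)
flip (9/53) -> (53/9): both odd, 9 mod 4 = 1, 53 mod 4 = 1, so the flip contributes +1; sign now -1
(53/9): 53 mod 9 = 8, so (53/9) = (8/9)
factor out 2^3: 8 = 2^3·1; with 9 mod 8 = 1, (2/9) = +1; sign now -1; continue with (1/9)
reached (1/9) = 1, so the symbol is -1

-1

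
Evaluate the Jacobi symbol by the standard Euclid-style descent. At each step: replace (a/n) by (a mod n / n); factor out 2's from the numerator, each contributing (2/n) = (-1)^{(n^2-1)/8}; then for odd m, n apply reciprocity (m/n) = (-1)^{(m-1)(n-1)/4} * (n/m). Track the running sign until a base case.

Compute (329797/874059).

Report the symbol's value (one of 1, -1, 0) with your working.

flip (329797/874059) -> (874059/329797): both odd, 329797 mod 4 = 1, 874059 mod 4 = 3, so the flip contributes +1; sign now +1
(874059/329797): 874059 mod 329797 = 214465, so (874059/329797) = (214465/329797)
flip (214465/329797) -> (329797/214465): both odd, 214465 mod 4 = 1, 329797 mod 4 = 1, so the flip contributes +1; sign now +1
(329797/214465): 329797 mod 214465 = 115332, so (329797/214465) = (115332/214465)
factor out 2^2: 115332 = 2^2·28833; with 214465 mod 8 = 1, (2/214465) = +1; sign now +1; continue with (28833/214465)
flip (28833/214465) -> (214465/28833): both odd, 28833 mod 4 = 1, 214465 mod 4 = 1, so the flip contributes +1; sign now +1
(214465/28833): 214465 mod 28833 = 12634, so (214465/28833) = (12634/28833)
factor out 2^1: 12634 = 2^1·6317; with 28833 mod 8 = 1, (2/28833) = +1; sign now +1; continue with (6317/28833)
flip (6317/28833) -> (28833/6317): both odd, 6317 mod 4 = 1, 28833 mod 4 = 1, so the flip contributes +1; sign now +1
(28833/6317): 28833 mod 6317 = 3565, so (28833/6317) = (3565/6317)
flip (3565/6317) -> (6317/3565): both odd, 3565 mod 4 = 1, 6317 mod 4 = 1, so the flip contributes +1; sign now +1
(6317/3565): 6317 mod 3565 = 2752, so (6317/3565) = (2752/3565)
factor out 2^6: 2752 = 2^6·43; with 3565 mod 8 = 5, (2/3565) = -1; sign now +1; continue with (43/3565)
flip (43/3565) -> (3565/43): both odd, 43 mod 4 = 3, 3565 mod 4 = 1, so the flip contributes +1; sign now +1
(3565/43): 3565 mod 43 = 39, so (3565/43) = (39/43)
flip (39/43) -> (43/39): both odd, 39 mod 4 = 3, 43 mod 4 = 3, so the flip contributes -1; sign now -1
(43/39): 43 mod 39 = 4, so (43/39) = (4/39)
factor out 2^2: 4 = 2^2·1; with 39 mod 8 = 7, (2/39) = +1; sign now -1; continue with (1/39)
reached (1/39) = 1, so the symbol is -1

-1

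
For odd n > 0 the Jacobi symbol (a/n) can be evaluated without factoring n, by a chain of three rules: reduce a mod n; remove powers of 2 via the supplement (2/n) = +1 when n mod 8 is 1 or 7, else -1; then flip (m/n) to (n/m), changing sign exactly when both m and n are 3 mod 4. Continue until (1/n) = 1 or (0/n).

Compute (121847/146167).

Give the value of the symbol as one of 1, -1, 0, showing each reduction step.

flip (121847/146167) -> (146167/121847): both odd, 121847 mod 4 = 3, 146167 mod 4 = 3, so the flip contributes -1; sign now -1
(146167/121847): 146167 mod 121847 = 24320, so (146167/121847) = (24320/121847)
factor out 2^8: 24320 = 2^8·95; with 121847 mod 8 = 7, (2/121847) = +1; sign now -1; continue with (95/121847)
flip (95/121847) -> (121847/95): both odd, 95 mod 4 = 3, 121847 mod 4 = 3, so the flip contributes -1; sign now +1
(121847/95): 121847 mod 95 = 57, so (121847/95) = (57/95)
flip (57/95) -> (95/57): both odd, 57 mod 4 = 1, 95 mod 4 = 3, so the flip contributes +1; sign now +1
(95/57): 95 mod 57 = 38, so (95/57) = (38/57)
factor out 2^1: 38 = 2^1·19; with 57 mod 8 = 1, (2/57) = +1; sign now +1; continue with (19/57)
flip (19/57) -> (57/19): both odd, 19 mod 4 = 3, 57 mod 4 = 1, so the flip contributes +1; sign now +1
(57/19): 57 mod 19 = 0, so (57/19) = (0/19)
reached (0/19); gcd(a, n) > 1, so (0/19) = 0 and the symbol is 0

0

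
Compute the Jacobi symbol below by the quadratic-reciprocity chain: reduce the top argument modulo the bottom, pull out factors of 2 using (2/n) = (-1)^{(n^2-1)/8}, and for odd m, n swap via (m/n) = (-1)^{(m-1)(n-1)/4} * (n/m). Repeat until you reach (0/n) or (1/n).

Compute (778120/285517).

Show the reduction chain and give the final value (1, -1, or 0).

-1

(778120/285517): 778120 mod 285517 = 207086, so (778120/285517) = (207086/285517)
factor out 2^1: 207086 = 2^1·103543; with 285517 mod 8 = 5, (2/285517) = -1; sign now -1; continue with (103543/285517)
flip (103543/285517) -> (285517/103543): both odd, 103543 mod 4 = 3, 285517 mod 4 = 1, so the flip contributes +1; sign now -1
(285517/103543): 285517 mod 103543 = 78431, so (285517/103543) = (78431/103543)
flip (78431/103543) -> (103543/78431): both odd, 78431 mod 4 = 3, 103543 mod 4 = 3, so the flip contributes -1; sign now +1
(103543/78431): 103543 mod 78431 = 25112, so (103543/78431) = (25112/78431)
factor out 2^3: 25112 = 2^3·3139; with 78431 mod 8 = 7, (2/78431) = +1; sign now +1; continue with (3139/78431)
flip (3139/78431) -> (78431/3139): both odd, 3139 mod 4 = 3, 78431 mod 4 = 3, so the flip contributes -1; sign now -1
(78431/3139): 78431 mod 3139 = 3095, so (78431/3139) = (3095/3139)
flip (3095/3139) -> (3139/3095): both odd, 3095 mod 4 = 3, 3139 mod 4 = 3, so the flip contributes -1; sign now +1
(3139/3095): 3139 mod 3095 = 44, so (3139/3095) = (44/3095)
factor out 2^2: 44 = 2^2·11; with 3095 mod 8 = 7, (2/3095) = +1; sign now +1; continue with (11/3095)
flip (11/3095) -> (3095/11): both odd, 11 mod 4 = 3, 3095 mod 4 = 3, so the flip contributes -1; sign now -1
(3095/11): 3095 mod 11 = 4, so (3095/11) = (4/11)
factor out 2^2: 4 = 2^2·1; with 11 mod 8 = 3, (2/11) = -1; sign now -1; continue with (1/11)
reached (1/11) = 1, so the symbol is -1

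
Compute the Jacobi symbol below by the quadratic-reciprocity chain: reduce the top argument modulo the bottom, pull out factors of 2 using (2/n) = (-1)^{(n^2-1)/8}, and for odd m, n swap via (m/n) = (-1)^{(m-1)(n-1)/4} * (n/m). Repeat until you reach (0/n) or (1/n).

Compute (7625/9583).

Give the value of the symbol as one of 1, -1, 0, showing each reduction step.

1

flip (7625/9583) -> (9583/7625): both odd, 7625 mod 4 = 1, 9583 mod 4 = 3, so the flip contributes +1; sign now +1
(9583/7625): 9583 mod 7625 = 1958, so (9583/7625) = (1958/7625)
factor out 2^1: 1958 = 2^1·979; with 7625 mod 8 = 1, (2/7625) = +1; sign now +1; continue with (979/7625)
flip (979/7625) -> (7625/979): both odd, 979 mod 4 = 3, 7625 mod 4 = 1, so the flip contributes +1; sign now +1
(7625/979): 7625 mod 979 = 772, so (7625/979) = (772/979)
factor out 2^2: 772 = 2^2·193; with 979 mod 8 = 3, (2/979) = -1; sign now +1; continue with (193/979)
flip (193/979) -> (979/193): both odd, 193 mod 4 = 1, 979 mod 4 = 3, so the flip contributes +1; sign now +1
(979/193): 979 mod 193 = 14, so (979/193) = (14/193)
factor out 2^1: 14 = 2^1·7; with 193 mod 8 = 1, (2/193) = +1; sign now +1; continue with (7/193)
flip (7/193) -> (193/7): both odd, 7 mod 4 = 3, 193 mod 4 = 1, so the flip contributes +1; sign now +1
(193/7): 193 mod 7 = 4, so (193/7) = (4/7)
factor out 2^2: 4 = 2^2·1; with 7 mod 8 = 7, (2/7) = +1; sign now +1; continue with (1/7)
reached (1/7) = 1, so the symbol is +1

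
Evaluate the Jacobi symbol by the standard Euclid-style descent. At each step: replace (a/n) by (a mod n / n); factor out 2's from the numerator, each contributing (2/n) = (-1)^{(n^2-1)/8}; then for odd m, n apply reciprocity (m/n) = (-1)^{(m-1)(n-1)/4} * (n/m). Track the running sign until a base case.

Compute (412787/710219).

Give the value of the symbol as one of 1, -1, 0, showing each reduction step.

-1

flip (412787/710219) -> (710219/412787): both odd, 412787 mod 4 = 3, 710219 mod 4 = 3, so the flip contributes -1; sign now -1
(710219/412787): 710219 mod 412787 = 297432, so (710219/412787) = (297432/412787)
factor out 2^3: 297432 = 2^3·37179; with 412787 mod 8 = 3, (2/412787) = -1; sign now +1; continue with (37179/412787)
flip (37179/412787) -> (412787/37179): both odd, 37179 mod 4 = 3, 412787 mod 4 = 3, so the flip contributes -1; sign now -1
(412787/37179): 412787 mod 37179 = 3818, so (412787/37179) = (3818/37179)
factor out 2^1: 3818 = 2^1·1909; with 37179 mod 8 = 3, (2/37179) = -1; sign now +1; continue with (1909/37179)
flip (1909/37179) -> (37179/1909): both odd, 1909 mod 4 = 1, 37179 mod 4 = 3, so the flip contributes +1; sign now +1
(37179/1909): 37179 mod 1909 = 908, so (37179/1909) = (908/1909)
factor out 2^2: 908 = 2^2·227; with 1909 mod 8 = 5, (2/1909) = -1; sign now +1; continue with (227/1909)
flip (227/1909) -> (1909/227): both odd, 227 mod 4 = 3, 1909 mod 4 = 1, so the flip contributes +1; sign now +1
(1909/227): 1909 mod 227 = 93, so (1909/227) = (93/227)
flip (93/227) -> (227/93): both odd, 93 mod 4 = 1, 227 mod 4 = 3, so the flip contributes +1; sign now +1
(227/93): 227 mod 93 = 41, so (227/93) = (41/93)
flip (41/93) -> (93/41): both odd, 41 mod 4 = 1, 93 mod 4 = 1, so the flip contributes +1; sign now +1
(93/41): 93 mod 41 = 11, so (93/41) = (11/41)
flip (11/41) -> (41/11): both odd, 11 mod 4 = 3, 41 mod 4 = 1, so the flip contributes +1; sign now +1
(41/11): 41 mod 11 = 8, so (41/11) = (8/11)
factor out 2^3: 8 = 2^3·1; with 11 mod 8 = 3, (2/11) = -1; sign now -1; continue with (1/11)
reached (1/11) = 1, so the symbol is -1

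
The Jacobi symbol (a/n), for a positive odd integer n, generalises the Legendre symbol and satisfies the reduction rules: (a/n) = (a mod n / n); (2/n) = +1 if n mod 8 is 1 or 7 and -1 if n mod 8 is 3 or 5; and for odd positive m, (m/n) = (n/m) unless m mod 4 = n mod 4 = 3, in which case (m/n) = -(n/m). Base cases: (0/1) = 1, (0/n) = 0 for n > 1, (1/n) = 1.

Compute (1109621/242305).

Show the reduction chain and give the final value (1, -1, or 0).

1

(1109621/242305) = (140401/242305)   [reduce mod 242305]
reciprocity: (140401/242305) = +1·(242305/140401) since 140401 mod 4 = 1, 242305 mod 4 = 1; sign now +1
(242305/140401) = (101904/140401)   [reduce mod 140401]
101904 = 2^4·6369; (2/140401) = +1 since 140401 mod 8 = 1, so (101904/140401) = (+1)^4·(6369/140401); sign now +1
reciprocity: (6369/140401) = +1·(140401/6369) since 6369 mod 4 = 1, 140401 mod 4 = 1; sign now +1
(140401/6369) = (283/6369)   [reduce mod 6369]
reciprocity: (283/6369) = +1·(6369/283) since 283 mod 4 = 3, 6369 mod 4 = 1; sign now +1
(6369/283) = (143/283)   [reduce mod 283]
reciprocity: (143/283) = -1·(283/143) since 143 mod 4 = 3, 283 mod 4 = 3; sign now -1
(283/143) = (140/143)   [reduce mod 143]
140 = 2^2·35; (2/143) = +1 since 143 mod 8 = 7, so (140/143) = (+1)^2·(35/143); sign now -1
reciprocity: (35/143) = -1·(143/35) since 35 mod 4 = 3, 143 mod 4 = 3; sign now +1
(143/35) = (3/35)   [reduce mod 35]
reciprocity: (3/35) = -1·(35/3) since 3 mod 4 = 3, 35 mod 4 = 3; sign now -1
(35/3) = (2/3)   [reduce mod 3]
2 = 2^1·1; (2/3) = -1 since 3 mod 8 = 3, so (2/3) = (-1)^1·(1/3); sign now +1
(1/3) = 1; final value = sign = +1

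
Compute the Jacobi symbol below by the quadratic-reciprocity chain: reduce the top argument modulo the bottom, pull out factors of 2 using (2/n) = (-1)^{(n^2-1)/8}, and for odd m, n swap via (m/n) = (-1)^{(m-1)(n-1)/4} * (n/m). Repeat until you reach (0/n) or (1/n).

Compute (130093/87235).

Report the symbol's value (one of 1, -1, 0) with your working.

(130093/87235): 130093 mod 87235 = 42858, so (130093/87235) = (42858/87235)
factor out 2^1: 42858 = 2^1·21429; with 87235 mod 8 = 3, (2/87235) = -1; sign now -1; continue with (21429/87235)
flip (21429/87235) -> (87235/21429): both odd, 21429 mod 4 = 1, 87235 mod 4 = 3, so the flip contributes +1; sign now -1
(87235/21429): 87235 mod 21429 = 1519, so (87235/21429) = (1519/21429)
flip (1519/21429) -> (21429/1519): both odd, 1519 mod 4 = 3, 21429 mod 4 = 1, so the flip contributes +1; sign now -1
(21429/1519): 21429 mod 1519 = 163, so (21429/1519) = (163/1519)
flip (163/1519) -> (1519/163): both odd, 163 mod 4 = 3, 1519 mod 4 = 3, so the flip contributes -1; sign now +1
(1519/163): 1519 mod 163 = 52, so (1519/163) = (52/163)
factor out 2^2: 52 = 2^2·13; with 163 mod 8 = 3, (2/163) = -1; sign now +1; continue with (13/163)
flip (13/163) -> (163/13): both odd, 13 mod 4 = 1, 163 mod 4 = 3, so the flip contributes +1; sign now +1
(163/13): 163 mod 13 = 7, so (163/13) = (7/13)
flip (7/13) -> (13/7): both odd, 7 mod 4 = 3, 13 mod 4 = 1, so the flip contributes +1; sign now +1
(13/7): 13 mod 7 = 6, so (13/7) = (6/7)
factor out 2^1: 6 = 2^1·3; with 7 mod 8 = 7, (2/7) = +1; sign now +1; continue with (3/7)
flip (3/7) -> (7/3): both odd, 3 mod 4 = 3, 7 mod 4 = 3, so the flip contributes -1; sign now -1
(7/3): 7 mod 3 = 1, so (7/3) = (1/3)
reached (1/3) = 1, so the symbol is -1

-1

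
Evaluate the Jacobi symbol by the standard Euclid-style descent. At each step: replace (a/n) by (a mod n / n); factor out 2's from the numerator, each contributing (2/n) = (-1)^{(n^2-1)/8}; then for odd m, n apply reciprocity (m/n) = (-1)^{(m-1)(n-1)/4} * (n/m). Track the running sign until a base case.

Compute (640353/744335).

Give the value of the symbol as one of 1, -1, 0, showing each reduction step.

flip (640353/744335) -> (744335/640353): both odd, 640353 mod 4 = 1, 744335 mod 4 = 3, so the flip contributes +1; sign now +1
(744335/640353): 744335 mod 640353 = 103982, so (744335/640353) = (103982/640353)
factor out 2^1: 103982 = 2^1·51991; with 640353 mod 8 = 1, (2/640353) = +1; sign now +1; continue with (51991/640353)
flip (51991/640353) -> (640353/51991): both odd, 51991 mod 4 = 3, 640353 mod 4 = 1, so the flip contributes +1; sign now +1
(640353/51991): 640353 mod 51991 = 16461, so (640353/51991) = (16461/51991)
flip (16461/51991) -> (51991/16461): both odd, 16461 mod 4 = 1, 51991 mod 4 = 3, so the flip contributes +1; sign now +1
(51991/16461): 51991 mod 16461 = 2608, so (51991/16461) = (2608/16461)
factor out 2^4: 2608 = 2^4·163; with 16461 mod 8 = 5, (2/16461) = -1; sign now +1; continue with (163/16461)
flip (163/16461) -> (16461/163): both odd, 163 mod 4 = 3, 16461 mod 4 = 1, so the flip contributes +1; sign now +1
(16461/163): 16461 mod 163 = 161, so (16461/163) = (161/163)
flip (161/163) -> (163/161): both odd, 161 mod 4 = 1, 163 mod 4 = 3, so the flip contributes +1; sign now +1
(163/161): 163 mod 161 = 2, so (163/161) = (2/161)
factor out 2^1: 2 = 2^1·1; with 161 mod 8 = 1, (2/161) = +1; sign now +1; continue with (1/161)
reached (1/161) = 1, so the symbol is +1

1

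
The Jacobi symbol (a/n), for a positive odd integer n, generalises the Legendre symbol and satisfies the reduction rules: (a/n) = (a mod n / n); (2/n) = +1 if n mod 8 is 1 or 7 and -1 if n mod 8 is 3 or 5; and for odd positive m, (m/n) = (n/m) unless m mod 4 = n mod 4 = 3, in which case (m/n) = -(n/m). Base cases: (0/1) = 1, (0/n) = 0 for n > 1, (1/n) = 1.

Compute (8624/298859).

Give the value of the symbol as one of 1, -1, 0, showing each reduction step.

factor out 2^4: 8624 = 2^4·539; with 298859 mod 8 = 3, (2/298859) = -1; sign now +1; continue with (539/298859)
flip (539/298859) -> (298859/539): both odd, 539 mod 4 = 3, 298859 mod 4 = 3, so the flip contributes -1; sign now -1
(298859/539): 298859 mod 539 = 253, so (298859/539) = (253/539)
flip (253/539) -> (539/253): both odd, 253 mod 4 = 1, 539 mod 4 = 3, so the flip contributes +1; sign now -1
(539/253): 539 mod 253 = 33, so (539/253) = (33/253)
flip (33/253) -> (253/33): both odd, 33 mod 4 = 1, 253 mod 4 = 1, so the flip contributes +1; sign now -1
(253/33): 253 mod 33 = 22, so (253/33) = (22/33)
factor out 2^1: 22 = 2^1·11; with 33 mod 8 = 1, (2/33) = +1; sign now -1; continue with (11/33)
flip (11/33) -> (33/11): both odd, 11 mod 4 = 3, 33 mod 4 = 1, so the flip contributes +1; sign now -1
(33/11): 33 mod 11 = 0, so (33/11) = (0/11)
reached (0/11); gcd(a, n) > 1, so (0/11) = 0 and the symbol is 0

0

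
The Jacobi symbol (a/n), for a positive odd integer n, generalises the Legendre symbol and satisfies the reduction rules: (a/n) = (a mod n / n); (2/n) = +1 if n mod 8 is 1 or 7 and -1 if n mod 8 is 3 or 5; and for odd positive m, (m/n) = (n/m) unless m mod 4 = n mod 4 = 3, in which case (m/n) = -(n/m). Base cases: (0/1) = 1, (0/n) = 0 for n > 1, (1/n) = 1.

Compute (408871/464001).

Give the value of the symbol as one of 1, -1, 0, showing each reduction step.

-1

reciprocity: (408871/464001) = +1·(464001/408871) since 408871 mod 4 = 3, 464001 mod 4 = 1; sign now +1
(464001/408871) = (55130/408871)   [reduce mod 408871]
55130 = 2^1·27565; (2/408871) = +1 since 408871 mod 8 = 7, so (55130/408871) = (+1)^1·(27565/408871); sign now +1
reciprocity: (27565/408871) = +1·(408871/27565) since 27565 mod 4 = 1, 408871 mod 4 = 3; sign now +1
(408871/27565) = (22961/27565)   [reduce mod 27565]
reciprocity: (22961/27565) = +1·(27565/22961) since 22961 mod 4 = 1, 27565 mod 4 = 1; sign now +1
(27565/22961) = (4604/22961)   [reduce mod 22961]
4604 = 2^2·1151; (2/22961) = +1 since 22961 mod 8 = 1, so (4604/22961) = (+1)^2·(1151/22961); sign now +1
reciprocity: (1151/22961) = +1·(22961/1151) since 1151 mod 4 = 3, 22961 mod 4 = 1; sign now +1
(22961/1151) = (1092/1151)   [reduce mod 1151]
1092 = 2^2·273; (2/1151) = +1 since 1151 mod 8 = 7, so (1092/1151) = (+1)^2·(273/1151); sign now +1
reciprocity: (273/1151) = +1·(1151/273) since 273 mod 4 = 1, 1151 mod 4 = 3; sign now +1
(1151/273) = (59/273)   [reduce mod 273]
reciprocity: (59/273) = +1·(273/59) since 59 mod 4 = 3, 273 mod 4 = 1; sign now +1
(273/59) = (37/59)   [reduce mod 59]
reciprocity: (37/59) = +1·(59/37) since 37 mod 4 = 1, 59 mod 4 = 3; sign now +1
(59/37) = (22/37)   [reduce mod 37]
22 = 2^1·11; (2/37) = -1 since 37 mod 8 = 5, so (22/37) = (-1)^1·(11/37); sign now -1
reciprocity: (11/37) = +1·(37/11) since 11 mod 4 = 3, 37 mod 4 = 1; sign now -1
(37/11) = (4/11)   [reduce mod 11]
4 = 2^2·1; (2/11) = -1 since 11 mod 8 = 3, so (4/11) = (-1)^2·(1/11); sign now -1
(1/11) = 1; final value = sign = -1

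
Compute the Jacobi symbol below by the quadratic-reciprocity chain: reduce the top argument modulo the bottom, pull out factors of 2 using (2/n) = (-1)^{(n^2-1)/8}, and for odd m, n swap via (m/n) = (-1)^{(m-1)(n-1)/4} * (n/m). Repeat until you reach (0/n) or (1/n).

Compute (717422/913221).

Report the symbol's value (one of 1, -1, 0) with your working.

1

factor out 2^1: 717422 = 2^1·358711; with 913221 mod 8 = 5, (2/913221) = -1; sign now -1; continue with (358711/913221)
flip (358711/913221) -> (913221/358711): both odd, 358711 mod 4 = 3, 913221 mod 4 = 1, so the flip contributes +1; sign now -1
(913221/358711): 913221 mod 358711 = 195799, so (913221/358711) = (195799/358711)
flip (195799/358711) -> (358711/195799): both odd, 195799 mod 4 = 3, 358711 mod 4 = 3, so the flip contributes -1; sign now +1
(358711/195799): 358711 mod 195799 = 162912, so (358711/195799) = (162912/195799)
factor out 2^5: 162912 = 2^5·5091; with 195799 mod 8 = 7, (2/195799) = +1; sign now +1; continue with (5091/195799)
flip (5091/195799) -> (195799/5091): both odd, 5091 mod 4 = 3, 195799 mod 4 = 3, so the flip contributes -1; sign now -1
(195799/5091): 195799 mod 5091 = 2341, so (195799/5091) = (2341/5091)
flip (2341/5091) -> (5091/2341): both odd, 2341 mod 4 = 1, 5091 mod 4 = 3, so the flip contributes +1; sign now -1
(5091/2341): 5091 mod 2341 = 409, so (5091/2341) = (409/2341)
flip (409/2341) -> (2341/409): both odd, 409 mod 4 = 1, 2341 mod 4 = 1, so the flip contributes +1; sign now -1
(2341/409): 2341 mod 409 = 296, so (2341/409) = (296/409)
factor out 2^3: 296 = 2^3·37; with 409 mod 8 = 1, (2/409) = +1; sign now -1; continue with (37/409)
flip (37/409) -> (409/37): both odd, 37 mod 4 = 1, 409 mod 4 = 1, so the flip contributes +1; sign now -1
(409/37): 409 mod 37 = 2, so (409/37) = (2/37)
factor out 2^1: 2 = 2^1·1; with 37 mod 8 = 5, (2/37) = -1; sign now +1; continue with (1/37)
reached (1/37) = 1, so the symbol is +1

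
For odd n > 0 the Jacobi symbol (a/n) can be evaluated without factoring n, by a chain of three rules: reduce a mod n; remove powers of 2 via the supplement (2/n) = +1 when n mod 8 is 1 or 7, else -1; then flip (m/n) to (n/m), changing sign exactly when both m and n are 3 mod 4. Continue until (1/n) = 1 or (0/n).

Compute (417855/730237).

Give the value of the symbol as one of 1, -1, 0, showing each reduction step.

-1

reciprocity: (417855/730237) = +1·(730237/417855) since 417855 mod 4 = 3, 730237 mod 4 = 1; sign now +1
(730237/417855) = (312382/417855)   [reduce mod 417855]
312382 = 2^1·156191; (2/417855) = +1 since 417855 mod 8 = 7, so (312382/417855) = (+1)^1·(156191/417855); sign now +1
reciprocity: (156191/417855) = -1·(417855/156191) since 156191 mod 4 = 3, 417855 mod 4 = 3; sign now -1
(417855/156191) = (105473/156191)   [reduce mod 156191]
reciprocity: (105473/156191) = +1·(156191/105473) since 105473 mod 4 = 1, 156191 mod 4 = 3; sign now -1
(156191/105473) = (50718/105473)   [reduce mod 105473]
50718 = 2^1·25359; (2/105473) = +1 since 105473 mod 8 = 1, so (50718/105473) = (+1)^1·(25359/105473); sign now -1
reciprocity: (25359/105473) = +1·(105473/25359) since 25359 mod 4 = 3, 105473 mod 4 = 1; sign now -1
(105473/25359) = (4037/25359)   [reduce mod 25359]
reciprocity: (4037/25359) = +1·(25359/4037) since 4037 mod 4 = 1, 25359 mod 4 = 3; sign now -1
(25359/4037) = (1137/4037)   [reduce mod 4037]
reciprocity: (1137/4037) = +1·(4037/1137) since 1137 mod 4 = 1, 4037 mod 4 = 1; sign now -1
(4037/1137) = (626/1137)   [reduce mod 1137]
626 = 2^1·313; (2/1137) = +1 since 1137 mod 8 = 1, so (626/1137) = (+1)^1·(313/1137); sign now -1
reciprocity: (313/1137) = +1·(1137/313) since 313 mod 4 = 1, 1137 mod 4 = 1; sign now -1
(1137/313) = (198/313)   [reduce mod 313]
198 = 2^1·99; (2/313) = +1 since 313 mod 8 = 1, so (198/313) = (+1)^1·(99/313); sign now -1
reciprocity: (99/313) = +1·(313/99) since 99 mod 4 = 3, 313 mod 4 = 1; sign now -1
(313/99) = (16/99)   [reduce mod 99]
16 = 2^4·1; (2/99) = -1 since 99 mod 8 = 3, so (16/99) = (-1)^4·(1/99); sign now -1
(1/99) = 1; final value = sign = -1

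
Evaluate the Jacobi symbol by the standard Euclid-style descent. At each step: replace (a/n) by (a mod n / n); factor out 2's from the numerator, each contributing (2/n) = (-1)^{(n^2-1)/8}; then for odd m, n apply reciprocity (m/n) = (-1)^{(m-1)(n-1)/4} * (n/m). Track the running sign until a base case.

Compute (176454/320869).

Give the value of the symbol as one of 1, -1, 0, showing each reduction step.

-1

factor out 2^1: 176454 = 2^1·88227; with 320869 mod 8 = 5, (2/320869) = -1; sign now -1; continue with (88227/320869)
flip (88227/320869) -> (320869/88227): both odd, 88227 mod 4 = 3, 320869 mod 4 = 1, so the flip contributes +1; sign now -1
(320869/88227): 320869 mod 88227 = 56188, so (320869/88227) = (56188/88227)
factor out 2^2: 56188 = 2^2·14047; with 88227 mod 8 = 3, (2/88227) = -1; sign now -1; continue with (14047/88227)
flip (14047/88227) -> (88227/14047): both odd, 14047 mod 4 = 3, 88227 mod 4 = 3, so the flip contributes -1; sign now +1
(88227/14047): 88227 mod 14047 = 3945, so (88227/14047) = (3945/14047)
flip (3945/14047) -> (14047/3945): both odd, 3945 mod 4 = 1, 14047 mod 4 = 3, so the flip contributes +1; sign now +1
(14047/3945): 14047 mod 3945 = 2212, so (14047/3945) = (2212/3945)
factor out 2^2: 2212 = 2^2·553; with 3945 mod 8 = 1, (2/3945) = +1; sign now +1; continue with (553/3945)
flip (553/3945) -> (3945/553): both odd, 553 mod 4 = 1, 3945 mod 4 = 1, so the flip contributes +1; sign now +1
(3945/553): 3945 mod 553 = 74, so (3945/553) = (74/553)
factor out 2^1: 74 = 2^1·37; with 553 mod 8 = 1, (2/553) = +1; sign now +1; continue with (37/553)
flip (37/553) -> (553/37): both odd, 37 mod 4 = 1, 553 mod 4 = 1, so the flip contributes +1; sign now +1
(553/37): 553 mod 37 = 35, so (553/37) = (35/37)
flip (35/37) -> (37/35): both odd, 35 mod 4 = 3, 37 mod 4 = 1, so the flip contributes +1; sign now +1
(37/35): 37 mod 35 = 2, so (37/35) = (2/35)
factor out 2^1: 2 = 2^1·1; with 35 mod 8 = 3, (2/35) = -1; sign now -1; continue with (1/35)
reached (1/35) = 1, so the symbol is -1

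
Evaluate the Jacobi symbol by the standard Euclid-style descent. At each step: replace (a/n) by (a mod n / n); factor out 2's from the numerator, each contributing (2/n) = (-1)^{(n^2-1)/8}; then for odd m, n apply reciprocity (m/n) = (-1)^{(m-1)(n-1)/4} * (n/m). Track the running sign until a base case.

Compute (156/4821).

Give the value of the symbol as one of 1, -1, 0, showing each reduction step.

factor out 2^2: 156 = 2^2·39; with 4821 mod 8 = 5, (2/4821) = -1; sign now +1; continue with (39/4821)
flip (39/4821) -> (4821/39): both odd, 39 mod 4 = 3, 4821 mod 4 = 1, so the flip contributes +1; sign now +1
(4821/39): 4821 mod 39 = 24, so (4821/39) = (24/39)
factor out 2^3: 24 = 2^3·3; with 39 mod 8 = 7, (2/39) = +1; sign now +1; continue with (3/39)
flip (3/39) -> (39/3): both odd, 3 mod 4 = 3, 39 mod 4 = 3, so the flip contributes -1; sign now -1
(39/3): 39 mod 3 = 0, so (39/3) = (0/3)
reached (0/3); gcd(a, n) > 1, so (0/3) = 0 and the symbol is 0

0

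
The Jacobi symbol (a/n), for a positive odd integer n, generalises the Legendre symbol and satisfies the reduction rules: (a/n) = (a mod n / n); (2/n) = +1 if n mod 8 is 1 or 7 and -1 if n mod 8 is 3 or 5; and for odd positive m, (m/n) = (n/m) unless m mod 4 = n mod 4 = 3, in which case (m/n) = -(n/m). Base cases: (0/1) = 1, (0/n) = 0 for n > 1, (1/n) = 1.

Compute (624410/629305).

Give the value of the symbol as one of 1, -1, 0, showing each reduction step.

0

factor out 2^1: 624410 = 2^1·312205; with 629305 mod 8 = 1, (2/629305) = +1; sign now +1; continue with (312205/629305)
flip (312205/629305) -> (629305/312205): both odd, 312205 mod 4 = 1, 629305 mod 4 = 1, so the flip contributes +1; sign now +1
(629305/312205): 629305 mod 312205 = 4895, so (629305/312205) = (4895/312205)
flip (4895/312205) -> (312205/4895): both odd, 4895 mod 4 = 3, 312205 mod 4 = 1, so the flip contributes +1; sign now +1
(312205/4895): 312205 mod 4895 = 3820, so (312205/4895) = (3820/4895)
factor out 2^2: 3820 = 2^2·955; with 4895 mod 8 = 7, (2/4895) = +1; sign now +1; continue with (955/4895)
flip (955/4895) -> (4895/955): both odd, 955 mod 4 = 3, 4895 mod 4 = 3, so the flip contributes -1; sign now -1
(4895/955): 4895 mod 955 = 120, so (4895/955) = (120/955)
factor out 2^3: 120 = 2^3·15; with 955 mod 8 = 3, (2/955) = -1; sign now +1; continue with (15/955)
flip (15/955) -> (955/15): both odd, 15 mod 4 = 3, 955 mod 4 = 3, so the flip contributes -1; sign now -1
(955/15): 955 mod 15 = 10, so (955/15) = (10/15)
factor out 2^1: 10 = 2^1·5; with 15 mod 8 = 7, (2/15) = +1; sign now -1; continue with (5/15)
flip (5/15) -> (15/5): both odd, 5 mod 4 = 1, 15 mod 4 = 3, so the flip contributes +1; sign now -1
(15/5): 15 mod 5 = 0, so (15/5) = (0/5)
reached (0/5); gcd(a, n) > 1, so (0/5) = 0 and the symbol is 0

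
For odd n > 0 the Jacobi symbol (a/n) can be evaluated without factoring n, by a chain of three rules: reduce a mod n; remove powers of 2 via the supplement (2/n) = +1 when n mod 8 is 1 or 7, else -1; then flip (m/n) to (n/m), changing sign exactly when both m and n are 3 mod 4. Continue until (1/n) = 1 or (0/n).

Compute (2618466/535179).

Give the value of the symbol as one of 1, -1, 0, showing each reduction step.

0

(2618466/535179): 2618466 mod 535179 = 477750, so (2618466/535179) = (477750/535179)
factor out 2^1: 477750 = 2^1·238875; with 535179 mod 8 = 3, (2/535179) = -1; sign now -1; continue with (238875/535179)
flip (238875/535179) -> (535179/238875): both odd, 238875 mod 4 = 3, 535179 mod 4 = 3, so the flip contributes -1; sign now +1
(535179/238875): 535179 mod 238875 = 57429, so (535179/238875) = (57429/238875)
flip (57429/238875) -> (238875/57429): both odd, 57429 mod 4 = 1, 238875 mod 4 = 3, so the flip contributes +1; sign now +1
(238875/57429): 238875 mod 57429 = 9159, so (238875/57429) = (9159/57429)
flip (9159/57429) -> (57429/9159): both odd, 9159 mod 4 = 3, 57429 mod 4 = 1, so the flip contributes +1; sign now +1
(57429/9159): 57429 mod 9159 = 2475, so (57429/9159) = (2475/9159)
flip (2475/9159) -> (9159/2475): both odd, 2475 mod 4 = 3, 9159 mod 4 = 3, so the flip contributes -1; sign now -1
(9159/2475): 9159 mod 2475 = 1734, so (9159/2475) = (1734/2475)
factor out 2^1: 1734 = 2^1·867; with 2475 mod 8 = 3, (2/2475) = -1; sign now +1; continue with (867/2475)
flip (867/2475) -> (2475/867): both odd, 867 mod 4 = 3, 2475 mod 4 = 3, so the flip contributes -1; sign now -1
(2475/867): 2475 mod 867 = 741, so (2475/867) = (741/867)
flip (741/867) -> (867/741): both odd, 741 mod 4 = 1, 867 mod 4 = 3, so the flip contributes +1; sign now -1
(867/741): 867 mod 741 = 126, so (867/741) = (126/741)
factor out 2^1: 126 = 2^1·63; with 741 mod 8 = 5, (2/741) = -1; sign now +1; continue with (63/741)
flip (63/741) -> (741/63): both odd, 63 mod 4 = 3, 741 mod 4 = 1, so the flip contributes +1; sign now +1
(741/63): 741 mod 63 = 48, so (741/63) = (48/63)
factor out 2^4: 48 = 2^4·3; with 63 mod 8 = 7, (2/63) = +1; sign now +1; continue with (3/63)
flip (3/63) -> (63/3): both odd, 3 mod 4 = 3, 63 mod 4 = 3, so the flip contributes -1; sign now -1
(63/3): 63 mod 3 = 0, so (63/3) = (0/3)
reached (0/3); gcd(a, n) > 1, so (0/3) = 0 and the symbol is 0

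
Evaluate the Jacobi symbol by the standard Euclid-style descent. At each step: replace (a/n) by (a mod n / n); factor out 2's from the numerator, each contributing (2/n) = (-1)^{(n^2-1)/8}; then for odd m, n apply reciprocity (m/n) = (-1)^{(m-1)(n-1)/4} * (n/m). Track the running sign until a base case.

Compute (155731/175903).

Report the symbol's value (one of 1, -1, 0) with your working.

1

reciprocity: (155731/175903) = -1·(175903/155731) since 155731 mod 4 = 3, 175903 mod 4 = 3; sign now -1
(175903/155731) = (20172/155731)   [reduce mod 155731]
20172 = 2^2·5043; (2/155731) = -1 since 155731 mod 8 = 3, so (20172/155731) = (-1)^2·(5043/155731); sign now -1
reciprocity: (5043/155731) = -1·(155731/5043) since 5043 mod 4 = 3, 155731 mod 4 = 3; sign now +1
(155731/5043) = (4441/5043)   [reduce mod 5043]
reciprocity: (4441/5043) = +1·(5043/4441) since 4441 mod 4 = 1, 5043 mod 4 = 3; sign now +1
(5043/4441) = (602/4441)   [reduce mod 4441]
602 = 2^1·301; (2/4441) = +1 since 4441 mod 8 = 1, so (602/4441) = (+1)^1·(301/4441); sign now +1
reciprocity: (301/4441) = +1·(4441/301) since 301 mod 4 = 1, 4441 mod 4 = 1; sign now +1
(4441/301) = (227/301)   [reduce mod 301]
reciprocity: (227/301) = +1·(301/227) since 227 mod 4 = 3, 301 mod 4 = 1; sign now +1
(301/227) = (74/227)   [reduce mod 227]
74 = 2^1·37; (2/227) = -1 since 227 mod 8 = 3, so (74/227) = (-1)^1·(37/227); sign now -1
reciprocity: (37/227) = +1·(227/37) since 37 mod 4 = 1, 227 mod 4 = 3; sign now -1
(227/37) = (5/37)   [reduce mod 37]
reciprocity: (5/37) = +1·(37/5) since 5 mod 4 = 1, 37 mod 4 = 1; sign now -1
(37/5) = (2/5)   [reduce mod 5]
2 = 2^1·1; (2/5) = -1 since 5 mod 8 = 5, so (2/5) = (-1)^1·(1/5); sign now +1
(1/5) = 1; final value = sign = +1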